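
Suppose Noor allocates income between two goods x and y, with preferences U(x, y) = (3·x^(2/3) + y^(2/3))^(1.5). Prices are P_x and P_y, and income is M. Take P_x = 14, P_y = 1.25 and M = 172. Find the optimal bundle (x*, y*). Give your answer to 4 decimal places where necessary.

x* = 2.176, y* = 113.2284

From the CES first-order condition, 3·(y/x)^(1/3) = P_x/P_y.
Hence y/x = ((1/3)·P_x/P_y)^(1/(1/3)), i.e. raised to the 3 power.
Substitute y = (y/x)·x into the budget: x* = M/(P_x + P_y·(y/x)).
Numerically y/x = 52.03437, so x* = 172/(14 + 1.25·52.03437) = 2.176 and y* = 52.03437·2.176 = 113.2284.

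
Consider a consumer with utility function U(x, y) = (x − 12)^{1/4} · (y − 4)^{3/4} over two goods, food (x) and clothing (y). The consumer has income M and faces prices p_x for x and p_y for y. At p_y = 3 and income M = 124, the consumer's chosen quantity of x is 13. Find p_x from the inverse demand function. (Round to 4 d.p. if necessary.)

p_x = 7

This is Cobb-Douglas in (x−12, y−4): tangency gives 0.25·p_y·(y−4) = 0.75·p_x·(x−12).
After buying the subsistence bundle (12, 4), a share 0.25 of the remaining income goes to x: x* = 12 + 0.25·(M − 12p_x − 4p_y)/p_x.
Set x* = 13 in the demand function and solve for p_x: p_x = 7.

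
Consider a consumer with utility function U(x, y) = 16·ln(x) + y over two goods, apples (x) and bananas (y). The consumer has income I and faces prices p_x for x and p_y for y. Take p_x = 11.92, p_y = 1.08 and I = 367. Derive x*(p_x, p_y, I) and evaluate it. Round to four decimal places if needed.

x* = 1.4497

Set MRS = p_x/p_y: (16/x)/1 = p_x/p_y.
So x*(p_x,p_y) = 16·p_y/p_x, independent of income; and y* = (I − 16·p_y)/p_y.
At the given prices: x* = 16·1.08/11.92 = 1.4497.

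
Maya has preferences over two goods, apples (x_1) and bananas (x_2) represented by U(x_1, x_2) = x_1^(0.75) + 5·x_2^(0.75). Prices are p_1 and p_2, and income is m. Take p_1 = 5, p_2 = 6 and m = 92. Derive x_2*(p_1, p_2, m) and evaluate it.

x_2* = 15.2911

MU_x_1 ∝ x_1^(-0.25), MU_x_2 ∝ 5·x_2^(-0.25), so MRS = (1/5)·(x_2/x_1)^(0.25) = p_1/p_2.
Hence x_2/x_1 = (5·p_1/p_2)^(1/(0.25)), i.e. raised to the 4 power.
With the ratio pinned down, the budget gives x_1* = m/(p_1 + p_2·(x_2/x_1)) and x_2* = (x_2/x_1)·x_1*.
Numerically x_2/x_1 = 301.408179, so x_1* = 92/(5 + 6·301.408179) = 0.0507 and x_2* = 301.408179·0.0507 = 15.2911.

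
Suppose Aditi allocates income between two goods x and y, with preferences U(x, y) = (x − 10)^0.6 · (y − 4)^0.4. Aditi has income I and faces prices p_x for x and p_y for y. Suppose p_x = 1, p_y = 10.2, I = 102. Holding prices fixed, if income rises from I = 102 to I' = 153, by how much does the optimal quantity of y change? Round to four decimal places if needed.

This is Cobb-Douglas in (x−10, y−4): tangency gives 0.6·p_y·(y−4) = 0.4·p_x·(x−10).
After buying the subsistence bundle (10, 4), a share 0.6 of the remaining income goes to x: x* = 10 + 0.6·(I − 10p_x − 4p_y)/p_x.
Discretionary income = 102 − 10·1 − 4·10.2 = 51.2; y* = 4 + 0.4·51.2/10.2 = 6.0078.
At I' = 153: y* = 8.0078. Change: 8.0078 − 6.0078 = 2.

Δy* = 2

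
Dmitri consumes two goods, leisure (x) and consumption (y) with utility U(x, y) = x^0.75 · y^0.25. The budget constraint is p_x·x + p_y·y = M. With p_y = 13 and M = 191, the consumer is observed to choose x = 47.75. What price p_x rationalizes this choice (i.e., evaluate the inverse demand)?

p_x = 3

Tangency: MRS = 3·y/x = p_x/p_y.
So 0.75·p_y·y = 0.25·p_x·x; combined with the budget, a share 0.75 of income goes to x.
Demand: x*(p_x,p_y,M) = 0.75·M/p_x and y* = 0.25·M/p_y.
Set x* = 47.75 in the demand function and solve for p_x: p_x = 3.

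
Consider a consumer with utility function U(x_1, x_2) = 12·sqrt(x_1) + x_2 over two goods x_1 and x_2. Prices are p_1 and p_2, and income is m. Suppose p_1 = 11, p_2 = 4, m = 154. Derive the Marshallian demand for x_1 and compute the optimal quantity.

Utility is quasi-linear in x_2; the FOC for x_1 is 6/√x_1 = p_1/p_2.
Solve: √x_1 = 6·p_2/p_1, so x_1*(p_1,p_2) = (6·p_2/p_1)², and x_2* = (m − p_1·x_1*)/p_2.
Plugging in: x_1* = (6·4/11)² = 4.7603.

x_1* = 4.7603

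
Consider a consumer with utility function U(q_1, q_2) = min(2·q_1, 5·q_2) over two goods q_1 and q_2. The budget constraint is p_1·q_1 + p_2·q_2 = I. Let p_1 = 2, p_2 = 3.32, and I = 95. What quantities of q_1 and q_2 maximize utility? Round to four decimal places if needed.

q_1* = 28.5457, q_2* = 11.4183

With perfect complements, no substitution: consume in ratio q_1:q_2 = 5:2.
Budget: p_1·q_1 + p_2·(2/5)·q_1 = I, so (5·p_1 + 2·p_2)·q_1 = 5·I.
Demand: q_1*(p_1,p_2,I) = 5·I/(5·p_1 + 2·p_2), q_2* = 2·I/(5·p_1 + 2·p_2).
Here 5·2 + 2·3.32 = 16.64, giving q_1* = 28.5457 and q_2* = 11.4183.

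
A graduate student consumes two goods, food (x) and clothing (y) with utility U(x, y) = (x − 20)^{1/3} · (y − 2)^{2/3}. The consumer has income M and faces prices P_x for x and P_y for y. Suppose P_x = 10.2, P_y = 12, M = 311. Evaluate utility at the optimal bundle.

V = 3.8636

Let x' = x−20, y' = y−2. MRS = (1/2)·y'/x' = P_x/P_y.
Substituting into the budget: x* = 20 + 1/3·(M − 20·P_x − 2·P_y)/P_x, and y* = 2 + 2/3·(…)/P_y.
Discretionary income = 311 − 20·10.2 − 2·12 = 83; x* = 20 + 1/3·83/10.2 = 22.7124; y* = 2 + 2/3·83/12 = 6.6111.
Utility at the optimum: U(22.7124, 6.6111) = 3.8636.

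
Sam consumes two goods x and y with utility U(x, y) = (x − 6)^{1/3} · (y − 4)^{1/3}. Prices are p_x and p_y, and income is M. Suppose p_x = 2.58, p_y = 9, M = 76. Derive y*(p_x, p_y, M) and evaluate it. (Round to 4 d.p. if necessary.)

y* = 5.3622

MRS = (y−4)/(x−6). Tangency with p_x/p_y gives y−4 = (p_x/p_y)·(x−6).
After buying the subsistence bundle (6, 4), a share 0.5 of the remaining income goes to x: x* = 6 + 0.5·(M − 6p_x − 4p_y)/p_x.
Discretionary income = 76 − 6·2.58 − 4·9 = 24.52; y* = 4 + 0.5·24.52/9 = 5.3622.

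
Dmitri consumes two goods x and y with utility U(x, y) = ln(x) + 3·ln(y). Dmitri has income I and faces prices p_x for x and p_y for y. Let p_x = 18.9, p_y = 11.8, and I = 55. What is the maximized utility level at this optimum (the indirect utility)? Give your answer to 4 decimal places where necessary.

V = 3.4365

MU_x/MU_y = (y)/(3·x); tangency sets this equal to p_x/p_y.
So p_y·y = 3·p_x·x; combined with the budget, a share 0.25 of income goes to x.
Demand: x*(p_x,p_y,I) = 0.25·I/p_x and y* = 0.75·I/p_y.
At p_x=18.9, p_y=11.8, I=55: x* = 0.25·55/18.9 = 0.7275, y* = 3.4958.
Utility at the optimum: U(0.7275, 3.4958) = 3.4365.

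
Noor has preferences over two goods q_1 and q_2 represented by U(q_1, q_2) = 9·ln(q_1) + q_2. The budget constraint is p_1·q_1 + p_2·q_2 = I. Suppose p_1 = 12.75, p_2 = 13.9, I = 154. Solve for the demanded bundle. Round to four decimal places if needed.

q_1* = 9.8118, q_2* = 2.0791

At the given prices: q_1* = 9·13.9/12.75 = 9.8118, and q_2* = 2.0791.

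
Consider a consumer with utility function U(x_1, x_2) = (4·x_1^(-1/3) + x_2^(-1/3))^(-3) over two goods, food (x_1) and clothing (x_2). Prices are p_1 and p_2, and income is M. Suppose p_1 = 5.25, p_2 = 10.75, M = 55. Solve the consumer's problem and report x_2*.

MRS = MU_x_1/MU_x_2 = 4·(x_2/x_1)^(4/3). Set equal to p_1/p_2.
Hence x_2/x_1 = ((1/4)·p_1/p_2)^(1/(4/3)), i.e. raised to the 0.75 power.
With the ratio pinned down, the budget gives x_1* = M/(p_1 + p_2·(x_2/x_1)) and x_2* = (x_2/x_1)·x_1*.
Numerically x_2/x_1 = 0.206547, so x_1* = 55/(5.25 + 10.75·0.206547) = 7.3624 and x_2* = 0.206547·7.3624 = 1.5207.

x_2* = 1.5207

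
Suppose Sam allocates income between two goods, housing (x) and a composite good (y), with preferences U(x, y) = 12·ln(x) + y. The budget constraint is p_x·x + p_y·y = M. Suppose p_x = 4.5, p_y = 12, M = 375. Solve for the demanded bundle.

MU_x = 12/x, MU_y = 1. Tangency: 12/x = p_x/p_y.
So x*(p_x,p_y) = 12·p_y/p_x, independent of income; and y* = (M − 12·p_y)/p_y.
At the given prices: x* = 12·12/4.5 = 32, and y* = 19.25.

x* = 32, y* = 19.25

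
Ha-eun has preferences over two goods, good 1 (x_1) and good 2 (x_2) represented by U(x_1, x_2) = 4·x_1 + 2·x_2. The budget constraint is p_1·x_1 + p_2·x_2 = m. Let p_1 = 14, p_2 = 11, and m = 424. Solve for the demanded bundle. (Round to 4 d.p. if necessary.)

x_1* = 30.2857, x_2* = 0

Linear utility — the consumer picks whichever good has higher MU/price: 4/14 = 0.2857 vs 2/11 = 0.1818.
x_1 gives more utility per dollar, so spend all income on x_1: x_1* = m/p_1, x_2* = 0.
Numerically: x_1* = 30.2857, x_2* = 0.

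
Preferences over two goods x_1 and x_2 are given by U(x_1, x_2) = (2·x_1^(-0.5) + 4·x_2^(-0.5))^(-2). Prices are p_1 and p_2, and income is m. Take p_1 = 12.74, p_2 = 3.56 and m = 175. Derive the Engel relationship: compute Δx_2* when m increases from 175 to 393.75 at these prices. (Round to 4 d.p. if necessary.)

From the CES first-order condition, (1/2)·(x_2/x_1)^(1.5) = p_1/p_2.
Solve for the ratio: x_2/x_1 = [2·p_1/p_2]^(2/3).
With the ratio pinned down, the budget gives x_1* = m/(p_1 + p_2·(x_2/x_1)) and x_2* = (x_2/x_1)·x_1*.
Numerically x_2/x_1 = 3.713923, so x_1* = 175/(12.74 + 3.56·3.713923) = 6.7407 and x_2* = 3.713923·6.7407 = 25.0346.
At m' = 393.75: x_2* = 56.3278. Change: 56.3278 − 25.0346 = 31.2932.

Δx_2* = 31.2932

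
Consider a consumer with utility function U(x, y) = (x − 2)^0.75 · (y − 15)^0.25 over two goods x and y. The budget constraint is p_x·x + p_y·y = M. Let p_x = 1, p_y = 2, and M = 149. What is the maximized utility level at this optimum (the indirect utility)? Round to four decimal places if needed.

MRS = 3·(y−15)/(x−2). Tangency with p_x/p_y gives y−15 = (1/3)·(p_x/p_y)·(x−2).
Substituting into the budget: x* = 2 + 0.75·(M − 2·p_x − 15·p_y)/p_x, and y* = 15 + 0.25·(…)/p_y.
Discretionary income = 149 − 2·1 − 15·2 = 117; x* = 2 + 0.75·117/1 = 89.75; y* = 15 + 0.25·117/2 = 29.625.
Utility at the optimum: U(89.75, 29.625) = 56.0673.

V = 56.0673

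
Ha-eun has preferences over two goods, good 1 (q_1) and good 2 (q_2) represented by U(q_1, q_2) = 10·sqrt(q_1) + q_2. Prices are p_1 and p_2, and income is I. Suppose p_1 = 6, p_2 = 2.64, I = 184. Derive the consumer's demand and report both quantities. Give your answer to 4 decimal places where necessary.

Solve: √q_1 = 5·p_2/p_1, so q_1*(p_1,p_2) = (5·p_2/p_1)², and q_2* = (I − p_1·q_1*)/p_2.
Plugging in: q_1* = (5·2.64/6)² = 4.84, q_2* = 58.697.

q_1* = 4.84, q_2* = 58.697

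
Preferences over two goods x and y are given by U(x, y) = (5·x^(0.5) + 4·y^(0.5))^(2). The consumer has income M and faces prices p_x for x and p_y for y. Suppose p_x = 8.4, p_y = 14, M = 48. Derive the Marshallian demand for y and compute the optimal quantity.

From the CES first-order condition, (5/4)·(y/x)^(0.5) = p_x/p_y.
Hence y/x = ((4/5)·p_x/p_y)^(1/(0.5)), i.e. raised to the 2 power.
With the ratio pinned down, the budget gives x* = M/(p_x + p_y·(y/x)) and y* = (y/x)·x*.
Numerically y/x = 0.2304, so x* = 48/(8.4 + 14·0.2304) = 4.1288 and y* = 0.2304·4.1288 = 0.9513.

y* = 0.9513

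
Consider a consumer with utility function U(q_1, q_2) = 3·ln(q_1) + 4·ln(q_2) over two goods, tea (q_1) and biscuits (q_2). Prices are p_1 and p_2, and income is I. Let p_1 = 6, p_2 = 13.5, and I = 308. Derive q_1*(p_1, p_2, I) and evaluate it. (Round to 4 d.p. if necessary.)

Tangency: MRS = (3/4)·q_2/q_1 = p_1/p_2.
So 3·p_2·q_2 = 4·p_1·q_1; combined with the budget, a share 3/7 of income goes to q_1.
Demand: q_1*(p_1,p_2,I) = 3/7·I/p_1 and q_2* = 4/7·I/p_2.
At p_1=6, p_2=13.5, I=308: q_1* = 3/7·308/6 = 22.

q_1* = 22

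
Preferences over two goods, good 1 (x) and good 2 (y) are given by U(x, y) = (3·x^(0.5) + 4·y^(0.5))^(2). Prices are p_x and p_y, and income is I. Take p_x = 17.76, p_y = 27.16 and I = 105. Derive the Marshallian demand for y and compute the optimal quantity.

From the CES first-order condition, (3/4)·(y/x)^(0.5) = p_x/p_y.
Solve for the ratio: y/x = [(4/3)·p_x/p_y]^(2).
With the ratio pinned down, the budget gives x* = I/(p_x + p_y·(y/x)) and y* = (y/x)·x*.
Numerically y/x = 0.760158, so x* = 105/(17.76 + 27.16·0.760158) = 2.734 and y* = 0.760158·2.734 = 2.0782.

y* = 2.0782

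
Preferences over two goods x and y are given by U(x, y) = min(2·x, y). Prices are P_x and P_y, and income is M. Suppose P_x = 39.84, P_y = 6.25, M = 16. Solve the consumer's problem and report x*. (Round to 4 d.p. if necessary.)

With perfect complements, no substitution: consume in ratio x:y = 1:2.
Budget: P_x·x + P_y·2·x = M, so (P_x + 2·P_y)·x = M.
Demand: x*(P_x,P_y,M) = M/(P_x + 2·P_y), y* = 2·M/(P_x + 2·P_y).
Here 39.84 + 2·6.25 = 52.34, giving x* = 0.3057.

x* = 0.3057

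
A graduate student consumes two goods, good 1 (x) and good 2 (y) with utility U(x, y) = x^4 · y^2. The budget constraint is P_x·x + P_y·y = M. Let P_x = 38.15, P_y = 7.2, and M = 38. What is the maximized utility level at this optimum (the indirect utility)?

Tangency: MRS = 2·y/x = P_x/P_y.
So 4·P_y·y = 2·P_x·x; combined with the budget, a share 2/3 of income goes to x.
Demand: x*(P_x,P_y,M) = 2/3·M/P_x and y* = 1/3·M/P_y.
At P_x=38.15, P_y=7.2, M=38: x* = 2/3·38/38.15 = 0.664, y* = 1.7593.
Utility at the optimum: U(0.664, 1.7593) = 0.6018.

V = 0.6018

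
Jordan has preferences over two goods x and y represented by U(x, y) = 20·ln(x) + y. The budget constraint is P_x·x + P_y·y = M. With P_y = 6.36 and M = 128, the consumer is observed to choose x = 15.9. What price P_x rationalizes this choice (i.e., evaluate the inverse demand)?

P_x = 8

MU_x = 20/x, MU_y = 1. Tangency: 20/x = P_x/P_y.
So x*(P_x,P_y) = 20·P_y/P_x, independent of income; and y* = (M − 20·P_y)/P_y.
Set x* = 15.9 in the demand function and solve for P_x: P_x = 8.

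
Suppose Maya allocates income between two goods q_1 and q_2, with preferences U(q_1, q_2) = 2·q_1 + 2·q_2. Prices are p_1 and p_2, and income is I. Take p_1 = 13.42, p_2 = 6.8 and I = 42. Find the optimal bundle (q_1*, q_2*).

q_1* = 0, q_2* = 6.1765

q_2 gives more utility per dollar, so spend all income on q_2: q_2* = I/p_2, q_1* = 0.
Numerically: q_1* = 0, q_2* = 6.1765.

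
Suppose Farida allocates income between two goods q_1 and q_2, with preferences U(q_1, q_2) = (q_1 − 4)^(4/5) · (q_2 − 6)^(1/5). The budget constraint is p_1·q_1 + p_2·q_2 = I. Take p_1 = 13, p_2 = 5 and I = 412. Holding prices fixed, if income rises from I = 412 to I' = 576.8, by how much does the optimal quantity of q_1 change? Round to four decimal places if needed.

Let q_1' = q_1−4, q_2' = q_2−6. MRS = 4·q_2'/q_1' = p_1/p_2.
After buying the subsistence bundle (4, 6), a share 0.8 of the remaining income goes to q_1: q_1* = 4 + 0.8·(I − 4p_1 − 6p_2)/p_1.
Discretionary income = 412 − 4·13 − 6·5 = 330; q_1* = 4 + 0.8·330/13 = 24.3077.
At I' = 576.8: q_1* = 34.4492. Change: 34.4492 − 24.3077 = 10.1415.

Δq_1* = 10.1415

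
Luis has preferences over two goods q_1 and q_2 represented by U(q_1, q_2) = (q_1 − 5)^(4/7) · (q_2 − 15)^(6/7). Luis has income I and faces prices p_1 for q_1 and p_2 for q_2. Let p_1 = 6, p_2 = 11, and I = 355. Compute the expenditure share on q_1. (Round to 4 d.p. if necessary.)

share on q_1 = 0.2648

Let q_1' = q_1−5, q_2' = q_2−15. MRS = (2/3)·q_2'/q_1' = p_1/p_2.
Substituting into the budget: q_1* = 5 + 0.4·(I − 5·p_1 − 15·p_2)/p_1, and q_2* = 15 + 0.6·(…)/p_2.
Discretionary income = 355 − 5·6 − 15·11 = 160; q_1* = 5 + 0.4·160/6 = 15.6667; q_2* = 15 + 0.6·160/11 = 23.7273.
Expenditure on q_1: 6·15.6667 = 94; share = 0.2648.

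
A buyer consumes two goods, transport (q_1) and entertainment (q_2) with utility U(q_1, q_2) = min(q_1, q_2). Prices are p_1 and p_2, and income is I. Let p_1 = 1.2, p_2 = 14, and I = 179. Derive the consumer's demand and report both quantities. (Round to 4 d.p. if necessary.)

q_1* = 11.7763, q_2* = 11.7763

With perfect complements, no substitution: consume in ratio q_1:q_2 = 1:1.
Budget: p_1·q_1 + p_2·q_1 = I, so (p_1 + p_2)·q_1 = I.
Demand: q_1*(p_1,p_2,I) = I/(p_1 + p_2), q_2* = I/(p_1 + p_2).
Here 1.2 + 14 = 15.2, giving q_1* = 11.7763 and q_2* = 11.7763.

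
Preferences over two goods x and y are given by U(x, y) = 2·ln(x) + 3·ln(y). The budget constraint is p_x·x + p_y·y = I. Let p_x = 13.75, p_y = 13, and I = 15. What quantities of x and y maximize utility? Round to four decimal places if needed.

x* = 0.4364, y* = 0.6923

The MRS is (2/3)·y/x. Set MRS = p_x/p_y.
Rearranging, p_y·y = (3/2)·p_x·x. Substituting into the budget gives p_x·x·(1 + (3/2)) = I.
Demand: x*(p_x,p_y,I) = 0.4·I/p_x and y* = 0.6·I/p_y.
At p_x=13.75, p_y=13, I=15: x* = 0.4·15/13.75 = 0.4364, y* = 0.6923.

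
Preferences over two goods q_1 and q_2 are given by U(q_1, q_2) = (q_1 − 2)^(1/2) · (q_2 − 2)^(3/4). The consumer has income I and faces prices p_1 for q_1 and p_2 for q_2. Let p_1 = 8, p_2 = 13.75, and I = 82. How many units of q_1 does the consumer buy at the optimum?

Let q_1' = q_1−2, q_2' = q_2−2. MRS = (2/3)·q_2'/q_1' = p_1/p_2.
After buying the subsistence bundle (2, 2), a share 0.4 of the remaining income goes to q_1: q_1* = 2 + 0.4·(I − 2p_1 − 2p_2)/p_1.
Discretionary income = 82 − 2·8 − 2·13.75 = 38.5; q_1* = 2 + 0.4·38.5/8 = 3.925.

q_1* = 3.925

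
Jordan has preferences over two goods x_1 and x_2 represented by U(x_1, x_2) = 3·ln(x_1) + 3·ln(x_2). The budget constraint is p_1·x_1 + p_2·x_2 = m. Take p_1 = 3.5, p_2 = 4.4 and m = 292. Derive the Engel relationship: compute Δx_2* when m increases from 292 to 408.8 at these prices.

Demand: x_1*(p_1,p_2,m) = 0.5·m/p_1 and x_2* = 0.5·m/p_2.
At p_1=3.5, p_2=4.4, m=292: x_2* = 0.5·292/4.4 = 33.1818.
At m' = 408.8: x_2* = 46.4545. Change: 46.4545 − 33.1818 = 13.2727.

Δx_2* = 13.2727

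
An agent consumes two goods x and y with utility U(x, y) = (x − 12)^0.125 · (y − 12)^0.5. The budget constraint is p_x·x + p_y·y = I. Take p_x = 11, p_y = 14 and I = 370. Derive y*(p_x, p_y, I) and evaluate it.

y* = 16

This is Cobb-Douglas in (x−12, y−12): tangency gives 0.125·p_y·(y−12) = 0.5·p_x·(x−12).
Substituting into the budget: x* = 12 + 0.2·(I − 12·p_x − 12·p_y)/p_x, and y* = 12 + 0.8·(…)/p_y.
Discretionary income = 370 − 12·11 − 12·14 = 70; y* = 12 + 0.8·70/14 = 16.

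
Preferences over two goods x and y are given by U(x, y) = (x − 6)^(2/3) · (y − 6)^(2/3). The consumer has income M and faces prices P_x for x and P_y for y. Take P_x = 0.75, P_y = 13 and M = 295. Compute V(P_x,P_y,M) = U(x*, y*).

V = 110.2644

Let x' = x−6, y' = y−6. MRS = y'/x' = P_x/P_y.
After buying the subsistence bundle (6, 6), a share 0.5 of the remaining income goes to x: x* = 6 + 0.5·(M − 6P_x − 6P_y)/P_x.
Discretionary income = 295 − 6·0.75 − 6·13 = 212.5; x* = 6 + 0.5·212.5/0.75 = 147.6667; y* = 6 + 0.5·212.5/13 = 14.1731.
Utility at the optimum: U(147.6667, 14.1731) = 110.2644.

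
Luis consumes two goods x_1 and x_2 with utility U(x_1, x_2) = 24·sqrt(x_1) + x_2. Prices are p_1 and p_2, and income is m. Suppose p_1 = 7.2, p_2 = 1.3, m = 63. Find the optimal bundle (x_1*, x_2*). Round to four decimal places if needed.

x_1* = 4.6944, x_2* = 22.4615

Set MRS = p_1/p_2: 12·x_1^(−1/2) = p_1/p_2.
Thus x_1* = (12·p_2/p_1)² — independent of m — with the rest of income spent on x_2.
Plugging in: x_1* = (12·1.3/7.2)² = 4.6944, x_2* = 22.4615.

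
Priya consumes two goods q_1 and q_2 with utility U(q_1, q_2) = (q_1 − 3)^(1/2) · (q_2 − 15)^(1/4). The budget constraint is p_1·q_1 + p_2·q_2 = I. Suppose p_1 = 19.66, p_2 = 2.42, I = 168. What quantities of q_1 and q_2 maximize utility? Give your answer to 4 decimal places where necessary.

MRS = 2·(q_2−15)/(q_1−3). Tangency with p_1/p_2 gives q_2−15 = (1/2)·(p_1/p_2)·(q_1−3).
After buying the subsistence bundle (3, 15), a share 2/3 of the remaining income goes to q_1: q_1* = 3 + 2/3·(I − 3p_1 − 15p_2)/p_1.
Discretionary income = 168 − 3·19.66 − 15·2.42 = 72.72; q_1* = 3 + 2/3·72.72/19.66 = 5.4659; q_2* = 15 + 1/3·72.72/2.42 = 25.0165.

q_1* = 5.4659, q_2* = 25.0165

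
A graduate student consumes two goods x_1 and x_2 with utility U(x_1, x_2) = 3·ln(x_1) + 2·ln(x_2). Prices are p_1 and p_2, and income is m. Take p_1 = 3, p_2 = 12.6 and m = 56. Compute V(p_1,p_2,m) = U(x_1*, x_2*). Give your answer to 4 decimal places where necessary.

MU_x_1/MU_x_2 = (3·x_2)/(2·x_1); tangency sets this equal to p_1/p_2.
Rearranging, p_2·x_2 = (2/3)·p_1·x_1. Substituting into the budget gives p_1·x_1·(1 + (2/3)) = m.
Demand: x_1*(p_1,p_2,m) = 0.6·m/p_1 and x_2* = 0.4·m/p_2.
At p_1=3, p_2=12.6, m=56: x_1* = 0.6·56/3 = 11.2, x_2* = 1.7778.
Utility at the optimum: U(11.2, 1.7778) = 8.3985.

V = 8.3985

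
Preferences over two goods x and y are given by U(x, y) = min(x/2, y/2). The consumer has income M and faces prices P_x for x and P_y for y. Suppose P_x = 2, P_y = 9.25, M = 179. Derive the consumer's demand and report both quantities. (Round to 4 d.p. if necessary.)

Demand: x*(P_x,P_y,M) = 2·M/(2·P_x + 2·P_y), y* = 2·M/(2·P_x + 2·P_y).
Here 2·2 + 2·9.25 = 22.5, giving x* = 15.9111 and y* = 15.9111.

x* = 15.9111, y* = 15.9111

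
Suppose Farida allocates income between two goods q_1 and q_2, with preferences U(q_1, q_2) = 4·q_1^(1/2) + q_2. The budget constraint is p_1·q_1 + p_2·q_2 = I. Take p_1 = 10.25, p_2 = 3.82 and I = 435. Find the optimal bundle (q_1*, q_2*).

q_1* = 0.5556, q_2* = 112.3836

Set MRS = p_1/p_2: 2·q_1^(−1/2) = p_1/p_2.
Thus q_1* = (2·p_2/p_1)² — independent of I — with the rest of income spent on q_2.
Plugging in: q_1* = (2·3.82/10.25)² = 0.5556, q_2* = 112.3836.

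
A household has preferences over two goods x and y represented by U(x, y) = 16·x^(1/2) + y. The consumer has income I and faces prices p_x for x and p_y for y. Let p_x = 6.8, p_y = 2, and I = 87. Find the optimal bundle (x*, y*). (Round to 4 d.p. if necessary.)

MU_x = 8/√x, MU_y = 1. Tangency: 8/√x = p_x/p_y.
Thus x* = (8·p_y/p_x)² — independent of I — with the rest of income spent on y.
Plugging in: x* = (8·2/6.8)² = 5.5363, y* = 24.6765.

x* = 5.5363, y* = 24.6765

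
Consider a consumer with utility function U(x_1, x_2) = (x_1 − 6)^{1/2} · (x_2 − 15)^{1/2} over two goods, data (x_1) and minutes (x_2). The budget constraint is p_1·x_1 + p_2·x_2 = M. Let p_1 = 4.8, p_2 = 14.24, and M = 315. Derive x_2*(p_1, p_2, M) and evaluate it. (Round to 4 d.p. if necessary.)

x_2* = 17.5492

Let x_1' = x_1−6, x_2' = x_2−15. MRS = x_2'/x_1' = p_1/p_2.
After buying the subsistence bundle (6, 15), a share 0.5 of the remaining income goes to x_1: x_1* = 6 + 0.5·(M − 6p_1 − 15p_2)/p_1.
Discretionary income = 315 − 6·4.8 − 15·14.24 = 72.6; x_2* = 15 + 0.5·72.6/14.24 = 17.5492.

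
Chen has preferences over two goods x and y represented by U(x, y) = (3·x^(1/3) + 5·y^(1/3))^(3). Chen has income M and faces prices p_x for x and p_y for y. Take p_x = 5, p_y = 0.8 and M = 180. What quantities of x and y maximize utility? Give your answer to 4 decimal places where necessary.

x* = 5.6434, y* = 189.7288

Substitute y = (y/x)·x into the budget: x* = M/(p_x + p_y·(y/x)).
Numerically y/x = 33.619647, so x* = 180/(5 + 0.8·33.619647) = 5.6434 and y* = 33.619647·5.6434 = 189.7288.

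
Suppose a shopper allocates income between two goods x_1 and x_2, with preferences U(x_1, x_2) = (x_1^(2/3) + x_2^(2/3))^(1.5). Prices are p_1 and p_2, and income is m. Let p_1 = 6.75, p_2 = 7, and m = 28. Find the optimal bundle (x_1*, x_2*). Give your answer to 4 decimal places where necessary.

Substitute x_2 = (x_2/x_1)·x_1 into the budget: x_1* = m/(p_1 + p_2·(x_2/x_1)).
Numerically x_2/x_1 = 0.896638, so x_1* = 28/(6.75 + 7·0.896638) = 2.1495 and x_2* = 0.896638·2.1495 = 1.9273.

x_1* = 2.1495, x_2* = 1.9273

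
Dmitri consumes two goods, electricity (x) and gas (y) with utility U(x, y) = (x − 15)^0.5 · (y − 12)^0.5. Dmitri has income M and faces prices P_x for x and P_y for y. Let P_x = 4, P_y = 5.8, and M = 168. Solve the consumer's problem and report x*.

MRS = (y−12)/(x−15). Tangency with P_x/P_y gives y−12 = (P_x/P_y)·(x−15).
Substituting into the budget: x* = 15 + 0.5·(M − 15·P_x − 12·P_y)/P_x, and y* = 12 + 0.5·(…)/P_y.
Discretionary income = 168 − 15·4 − 12·5.8 = 38.4; x* = 15 + 0.5·38.4/4 = 19.8.

x* = 19.8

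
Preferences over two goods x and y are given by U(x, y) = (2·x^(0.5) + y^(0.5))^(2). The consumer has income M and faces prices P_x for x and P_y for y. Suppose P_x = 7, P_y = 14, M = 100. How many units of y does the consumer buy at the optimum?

y* = 0.7937

From the CES first-order condition, 2·(y/x)^(0.5) = P_x/P_y.
Hence y/x = ((1/2)·P_x/P_y)^(1/(0.5)), i.e. raised to the 2 power.
With the ratio pinned down, the budget gives x* = M/(P_x + P_y·(y/x)) and y* = (y/x)·x*.
Numerically y/x = 0.0625, so x* = 100/(7 + 14·0.0625) = 12.6984 and y* = 0.0625·12.6984 = 0.7937.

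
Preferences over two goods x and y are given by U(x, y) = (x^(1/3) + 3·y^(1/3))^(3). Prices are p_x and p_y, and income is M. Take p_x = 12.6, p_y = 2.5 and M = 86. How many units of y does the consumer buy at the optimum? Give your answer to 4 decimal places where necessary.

y* = 31.6839

MU_x ∝ x^(-2/3), MU_y ∝ 3·y^(-2/3), so MRS = (1/3)·(y/x)^(2/3) = p_x/p_y.
Solve for the ratio: y/x = [3·p_x/p_y]^(1.5).
With the ratio pinned down, the budget gives x* = M/(p_x + p_y·(y/x)) and y* = (y/x)·x*.
Numerically y/x = 58.79328, so x* = 86/(12.6 + 2.5·58.79328) = 0.5389 and y* = 58.79328·0.5389 = 31.6839.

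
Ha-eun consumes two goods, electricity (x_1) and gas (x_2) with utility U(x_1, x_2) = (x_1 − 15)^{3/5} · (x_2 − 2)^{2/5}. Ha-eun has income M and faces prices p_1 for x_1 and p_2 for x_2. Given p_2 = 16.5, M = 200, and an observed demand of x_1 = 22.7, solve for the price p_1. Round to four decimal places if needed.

MRS = (3/2)·(x_2−2)/(x_1−15). Tangency with p_1/p_2 gives x_2−2 = (2/3)·(p_1/p_2)·(x_1−15).
Substituting into the budget: x_1* = 15 + 0.6·(M − 15·p_1 − 2·p_2)/p_1, and x_2* = 2 + 0.4·(…)/p_2.
Set x_1* = 22.7 in the demand function and solve for p_1: p_1 = 6.

p_1 = 6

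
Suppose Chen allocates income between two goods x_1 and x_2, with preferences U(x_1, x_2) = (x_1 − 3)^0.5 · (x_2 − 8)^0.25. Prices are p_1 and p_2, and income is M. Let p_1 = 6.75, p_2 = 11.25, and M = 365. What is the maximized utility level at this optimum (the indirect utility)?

Let x_1' = x_1−3, x_2' = x_2−8. MRS = 2·x_2'/x_1' = p_1/p_2.
Substituting into the budget: x_1* = 3 + 2/3·(M − 3·p_1 − 8·p_2)/p_1, and x_2* = 8 + 1/3·(…)/p_2.
Discretionary income = 365 − 3·6.75 − 8·11.25 = 254.75; x_1* = 3 + 2/3·254.75/6.75 = 28.1605; x_2* = 8 + 1/3·254.75/11.25 = 15.5481.
Utility at the optimum: U(28.1605, 15.5481) = 8.3142.

V = 8.3142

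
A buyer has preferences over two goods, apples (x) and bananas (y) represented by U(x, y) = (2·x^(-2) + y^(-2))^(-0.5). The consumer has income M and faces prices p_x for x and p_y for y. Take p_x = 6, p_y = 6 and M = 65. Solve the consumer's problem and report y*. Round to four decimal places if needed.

MRS = MU_x/MU_y = 2·(y/x)^(3). Set equal to p_x/p_y.
Solve for the ratio: y/x = [(1/2)·p_x/p_y]^(1/3).
With the ratio pinned down, the budget gives x* = M/(p_x + p_y·(y/x)) and y* = (y/x)·x*.
Numerically y/x = 0.793701, so x* = 65/(6 + 6·0.793701) = 6.0397 and y* = 0.793701·6.0397 = 4.7937.

y* = 4.7937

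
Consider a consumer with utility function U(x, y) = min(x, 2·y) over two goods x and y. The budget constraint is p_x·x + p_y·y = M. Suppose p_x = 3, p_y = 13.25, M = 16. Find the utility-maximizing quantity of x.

x* = 1.6623

With perfect complements, no substitution: consume in ratio x:y = 2:1.
Budget: p_x·x + p_y·(1/2)·x = M, so (2·p_x + p_y)·x = 2·M.
Demand: x*(p_x,p_y,M) = 2·M/(2·p_x + p_y), y* = M/(2·p_x + p_y).
Here 2·3 + 13.25 = 19.25, giving x* = 1.6623.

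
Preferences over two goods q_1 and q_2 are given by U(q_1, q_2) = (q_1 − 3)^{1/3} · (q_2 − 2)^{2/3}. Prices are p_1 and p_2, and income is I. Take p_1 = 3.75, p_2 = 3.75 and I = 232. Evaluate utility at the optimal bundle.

V = 30.0901

MRS = (1/2)·(q_2−2)/(q_1−3). Tangency with p_1/p_2 gives q_2−2 = 2·(p_1/p_2)·(q_1−3).
After buying the subsistence bundle (3, 2), a share 1/3 of the remaining income goes to q_1: q_1* = 3 + 1/3·(I − 3p_1 − 2p_2)/p_1.
Discretionary income = 232 − 3·3.75 − 2·3.75 = 213.25; q_1* = 3 + 1/3·213.25/3.75 = 21.9556; q_2* = 2 + 2/3·213.25/3.75 = 39.9111.
Utility at the optimum: U(21.9556, 39.9111) = 30.0901.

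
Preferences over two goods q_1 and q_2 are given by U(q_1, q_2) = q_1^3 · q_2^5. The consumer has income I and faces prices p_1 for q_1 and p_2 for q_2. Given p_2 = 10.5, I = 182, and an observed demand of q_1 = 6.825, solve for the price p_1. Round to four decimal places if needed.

The MRS is (3/5)·q_2/q_1. Set MRS = p_1/p_2.
Rearranging, p_2·q_2 = (5/3)·p_1·q_1. Substituting into the budget gives p_1·q_1·(1 + (5/3)) = I.
Demand: q_1*(p_1,p_2,I) = 0.375·I/p_1 and q_2* = 0.625·I/p_2.
Set q_1* = 6.825 in the demand function and solve for p_1: p_1 = 10.

p_1 = 10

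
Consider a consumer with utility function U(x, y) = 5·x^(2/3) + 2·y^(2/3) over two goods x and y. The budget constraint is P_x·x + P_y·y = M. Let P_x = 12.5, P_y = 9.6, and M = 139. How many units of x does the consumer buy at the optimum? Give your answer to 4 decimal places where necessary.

x* = 10.0315

From the CES first-order condition, (5/2)·(y/x)^(1/3) = P_x/P_y.
Solve for the ratio: y/x = [(2/5)·P_x/P_y]^(3).
Substitute y = (y/x)·x into the budget: x* = M/(P_x + P_y·(y/x)).
Numerically y/x = 0.141285, so x* = 139/(12.5 + 9.6·0.141285) = 10.0315.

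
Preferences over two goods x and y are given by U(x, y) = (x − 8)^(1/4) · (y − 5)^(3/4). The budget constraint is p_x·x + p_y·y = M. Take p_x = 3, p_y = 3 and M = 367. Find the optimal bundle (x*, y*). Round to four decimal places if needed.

x* = 35.3333, y* = 87

Let x' = x−8, y' = y−5. MRS = (1/3)·y'/x' = p_x/p_y.
Substituting into the budget: x* = 8 + 0.25·(M − 8·p_x − 5·p_y)/p_x, and y* = 5 + 0.75·(…)/p_y.
Discretionary income = 367 − 8·3 − 5·3 = 328; x* = 8 + 0.25·328/3 = 35.3333; y* = 5 + 0.75·328/3 = 87.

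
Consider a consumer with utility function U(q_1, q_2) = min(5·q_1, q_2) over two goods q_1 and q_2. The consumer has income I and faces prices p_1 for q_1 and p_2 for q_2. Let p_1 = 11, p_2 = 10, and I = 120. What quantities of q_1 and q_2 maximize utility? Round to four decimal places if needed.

q_1* = 1.9672, q_2* = 9.8361

Leontief preferences: the optimum is at the kink where q_1/1 = q_2/5, i.e. q_2 = 5·q_1.
Budget: p_1·q_1 + p_2·5·q_1 = I, so (p_1 + 5·p_2)·q_1 = I.
Demand: q_1*(p_1,p_2,I) = I/(p_1 + 5·p_2), q_2* = 5·I/(p_1 + 5·p_2).
Here 11 + 5·10 = 61, giving q_1* = 1.9672 and q_2* = 9.8361.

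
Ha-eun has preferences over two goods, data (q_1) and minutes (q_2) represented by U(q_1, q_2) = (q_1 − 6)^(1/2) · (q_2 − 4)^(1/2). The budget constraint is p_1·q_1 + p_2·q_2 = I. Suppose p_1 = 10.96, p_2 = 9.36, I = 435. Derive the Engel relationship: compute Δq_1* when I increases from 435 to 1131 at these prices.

Let q_1' = q_1−6, q_2' = q_2−4. MRS = q_2'/q_1' = p_1/p_2.
Substituting into the budget: q_1* = 6 + 0.5·(I − 6·p_1 − 4·p_2)/p_1, and q_2* = 4 + 0.5·(…)/p_2.
Discretionary income = 435 − 6·10.96 − 4·9.36 = 331.8; q_1* = 6 + 0.5·331.8/10.96 = 21.1369.
At I' = 1131: q_1* = 52.8887. Change: 52.8887 − 21.1369 = 31.7518.

Δq_1* = 31.7518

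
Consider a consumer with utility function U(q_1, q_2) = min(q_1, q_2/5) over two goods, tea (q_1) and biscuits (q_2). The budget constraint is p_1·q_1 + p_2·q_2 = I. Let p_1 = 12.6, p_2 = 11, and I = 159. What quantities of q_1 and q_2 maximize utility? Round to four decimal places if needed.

q_1* = 2.3521, q_2* = 11.7604

Demand: q_1*(p_1,p_2,I) = I/(p_1 + 5·p_2), q_2* = 5·I/(p_1 + 5·p_2).
Here 12.6 + 5·11 = 67.6, giving q_1* = 2.3521 and q_2* = 11.7604.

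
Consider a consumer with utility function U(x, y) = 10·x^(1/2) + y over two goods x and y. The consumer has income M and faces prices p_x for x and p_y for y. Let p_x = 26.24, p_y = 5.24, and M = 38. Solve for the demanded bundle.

x* = 0.997, y* = 2.2595

Utility is quasi-linear in y; the FOC for x is 5/√x = p_x/p_y.
Thus x* = (5·p_y/p_x)² — independent of M — with the rest of income spent on y.
Plugging in: x* = (5·5.24/26.24)² = 0.997, y* = 2.2595.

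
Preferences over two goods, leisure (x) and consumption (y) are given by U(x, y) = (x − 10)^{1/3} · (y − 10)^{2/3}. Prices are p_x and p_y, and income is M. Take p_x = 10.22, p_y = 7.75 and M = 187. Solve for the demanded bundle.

After buying the subsistence bundle (10, 10), a share 1/3 of the remaining income goes to x: x* = 10 + 1/3·(M − 10p_x − 10p_y)/p_x.
Discretionary income = 187 − 10·10.22 − 10·7.75 = 7.3; x* = 10 + 1/3·7.3/10.22 = 10.2381; y* = 10 + 2/3·7.3/7.75 = 10.628.

x* = 10.2381, y* = 10.628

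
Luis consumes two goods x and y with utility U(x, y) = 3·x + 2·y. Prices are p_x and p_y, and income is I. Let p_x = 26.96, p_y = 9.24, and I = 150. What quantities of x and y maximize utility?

x* = 0, y* = 16.2338

Perfect substitutes: compare marginal utility per dollar. 3/p_x vs 2/p_y → 0.1113 vs 0.2165.
y gives more utility per dollar, so spend all income on y: y* = I/p_y, x* = 0.
Numerically: x* = 0, y* = 16.2338.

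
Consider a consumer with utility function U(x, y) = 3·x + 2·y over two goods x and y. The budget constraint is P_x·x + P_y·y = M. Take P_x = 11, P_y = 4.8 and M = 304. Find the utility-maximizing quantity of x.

Linear utility — the consumer picks whichever good has higher MU/price: 3/11 = 0.2727 vs 2/4.8 = 0.4167.
y gives more utility per dollar, so spend all income on y: y* = M/P_y, x* = 0.
Numerically: x* = 0, y* = 63.3333.

x* = 0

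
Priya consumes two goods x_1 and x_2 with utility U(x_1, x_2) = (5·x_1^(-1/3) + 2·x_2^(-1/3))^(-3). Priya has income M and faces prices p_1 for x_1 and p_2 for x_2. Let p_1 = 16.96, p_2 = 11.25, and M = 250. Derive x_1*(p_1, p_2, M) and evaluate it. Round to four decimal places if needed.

MRS = MU_x_1/MU_x_2 = (5/2)·(x_2/x_1)^(4/3). Set equal to p_1/p_2.
Solve for the ratio: x_2/x_1 = [(2/5)·p_1/p_2]^(0.75).
Substitute x_2 = (x_2/x_1)·x_1 into the budget: x_1* = M/(p_1 + p_2·(x_2/x_1)).
Numerically x_2/x_1 = 0.684305, so x_1* = 250/(16.96 + 11.25·0.684305) = 10.1385.

x_1* = 10.1385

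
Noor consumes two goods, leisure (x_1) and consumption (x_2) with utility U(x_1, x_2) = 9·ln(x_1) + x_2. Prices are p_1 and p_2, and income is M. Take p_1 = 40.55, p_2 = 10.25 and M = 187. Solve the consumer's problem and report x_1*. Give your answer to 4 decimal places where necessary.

So x_1*(p_1,p_2) = 9·p_2/p_1, independent of income; and x_2* = (M − 9·p_2)/p_2.
At the given prices: x_1* = 9·10.25/40.55 = 2.275.

x_1* = 2.275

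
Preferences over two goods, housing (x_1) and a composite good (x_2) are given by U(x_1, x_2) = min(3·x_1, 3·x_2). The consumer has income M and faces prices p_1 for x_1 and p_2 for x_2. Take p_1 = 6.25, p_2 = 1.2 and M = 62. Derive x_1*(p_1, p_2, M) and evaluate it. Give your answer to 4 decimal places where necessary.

With perfect complements, no substitution: consume in ratio x_1:x_2 = 3:3.
Budget: p_1·x_1 + p_2·x_1 = M, so (3·p_1 + 3·p_2)·x_1 = 3·M.
Demand: x_1*(p_1,p_2,M) = 3·M/(3·p_1 + 3·p_2), x_2* = 3·M/(3·p_1 + 3·p_2).
Here 3·6.25 + 3·1.2 = 22.35, giving x_1* = 8.3221.

x_1* = 8.3221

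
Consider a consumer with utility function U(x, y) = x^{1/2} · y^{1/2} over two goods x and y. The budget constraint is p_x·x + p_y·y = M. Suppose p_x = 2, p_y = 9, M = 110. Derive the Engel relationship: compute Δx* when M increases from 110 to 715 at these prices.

Tangency: MRS = y/x = p_x/p_y.
So 0.5·p_y·y = 0.5·p_x·x; combined with the budget, a share 0.5 of income goes to x.
Demand: x*(p_x,p_y,M) = 0.5·M/p_x and y* = 0.5·M/p_y.
At p_x=2, p_y=9, M=110: x* = 0.5·110/2 = 27.5.
At M' = 715: x* = 178.75. Change: 178.75 − 27.5 = 151.25.

Δx* = 151.25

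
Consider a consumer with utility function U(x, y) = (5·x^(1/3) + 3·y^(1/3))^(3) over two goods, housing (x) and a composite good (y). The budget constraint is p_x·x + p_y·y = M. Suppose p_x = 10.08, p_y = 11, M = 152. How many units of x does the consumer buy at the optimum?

Substitute y = (y/x)·x into the budget: x* = M/(p_x + p_y·(y/x)).
Numerically y/x = 0.407689, so x* = 152/(10.08 + 11·0.407689) = 10.4363.

x* = 10.4363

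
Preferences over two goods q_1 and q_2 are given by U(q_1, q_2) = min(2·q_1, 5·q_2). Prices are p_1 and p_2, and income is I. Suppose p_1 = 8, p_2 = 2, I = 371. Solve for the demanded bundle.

q_1* = 42.1591, q_2* = 16.8636

Leontief preferences: the optimum is at the kink where q_1/5 = q_2/2, i.e. q_2 = (2/5)·q_1.
Budget: p_1·q_1 + p_2·(2/5)·q_1 = I, so (5·p_1 + 2·p_2)·q_1 = 5·I.
Demand: q_1*(p_1,p_2,I) = 5·I/(5·p_1 + 2·p_2), q_2* = 2·I/(5·p_1 + 2·p_2).
Here 5·8 + 2·2 = 44, giving q_1* = 42.1591 and q_2* = 16.8636.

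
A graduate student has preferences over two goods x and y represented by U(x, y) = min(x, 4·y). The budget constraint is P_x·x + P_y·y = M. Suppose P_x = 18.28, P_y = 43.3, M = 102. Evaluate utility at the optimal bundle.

Leontief preferences: the optimum is at the kink where x/4 = y/1, i.e. y = (1/4)·x.
Budget: P_x·x + P_y·(1/4)·x = M, so (4·P_x + P_y)·x = 4·M.
Demand: x*(P_x,P_y,M) = 4·M/(4·P_x + P_y), y* = M/(4·P_x + P_y).
Here 4·18.28 + 43.3 = 116.42, giving x* = 3.5046 and y* = 0.8761.
Utility at the optimum: U(3.5046, 0.8761) = 3.5046.

V = 3.5046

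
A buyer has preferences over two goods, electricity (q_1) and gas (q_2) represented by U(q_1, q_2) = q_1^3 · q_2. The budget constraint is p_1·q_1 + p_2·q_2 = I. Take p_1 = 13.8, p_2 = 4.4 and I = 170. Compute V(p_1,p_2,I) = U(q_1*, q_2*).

V = 7617.7997

Tangency: MRS = 3·q_2/q_1 = p_1/p_2.
So 3·p_2·q_2 = p_1·q_1; combined with the budget, a share 0.75 of income goes to q_1.
Demand: q_1*(p_1,p_2,I) = 0.75·I/p_1 and q_2* = 0.25·I/p_2.
At p_1=13.8, p_2=4.4, I=170: q_1* = 0.75·170/13.8 = 9.2391, q_2* = 9.6591.
Utility at the optimum: U(9.2391, 9.6591) = 7617.7997.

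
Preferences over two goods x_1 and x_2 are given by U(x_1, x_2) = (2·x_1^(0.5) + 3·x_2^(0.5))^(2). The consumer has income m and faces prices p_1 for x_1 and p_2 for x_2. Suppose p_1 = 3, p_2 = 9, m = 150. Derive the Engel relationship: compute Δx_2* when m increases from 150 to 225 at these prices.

Δx_2* = 3.5714

MRS = MU_x_1/MU_x_2 = (2/3)·(x_2/x_1)^(0.5). Set equal to p_1/p_2.
Solve for the ratio: x_2/x_1 = [(3/2)·p_1/p_2]^(2).
With the ratio pinned down, the budget gives x_1* = m/(p_1 + p_2·(x_2/x_1)) and x_2* = (x_2/x_1)·x_1*.
Numerically x_2/x_1 = 0.25, so x_1* = 150/(3 + 9·0.25) = 28.5714 and x_2* = 0.25·28.5714 = 7.1429.
At m' = 225: x_2* = 10.7143. Change: 10.7143 − 7.1429 = 3.5714.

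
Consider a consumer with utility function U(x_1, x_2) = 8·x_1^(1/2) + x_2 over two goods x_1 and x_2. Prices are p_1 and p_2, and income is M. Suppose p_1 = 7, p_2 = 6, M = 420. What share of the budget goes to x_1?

share on x_1 = 0.1959

MU_x_1 = 4/√x_1, MU_x_2 = 1. Tangency: 4/√x_1 = p_1/p_2.
Solve: √x_1 = 4·p_2/p_1, so x_1*(p_1,p_2) = (4·p_2/p_1)², and x_2* = (M − p_1·x_1*)/p_2.
Plugging in: x_1* = (4·6/7)² = 11.7551, x_2* = 56.2857.
Expenditure on x_1: 7·11.7551 = 82.2857; share = 0.1959.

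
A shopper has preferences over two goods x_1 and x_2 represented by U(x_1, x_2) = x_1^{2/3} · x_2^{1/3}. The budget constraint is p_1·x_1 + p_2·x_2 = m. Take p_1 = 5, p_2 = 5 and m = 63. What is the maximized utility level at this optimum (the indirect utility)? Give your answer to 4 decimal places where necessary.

Demand: x_1*(p_1,p_2,m) = 2/3·m/p_1 and x_2* = 1/3·m/p_2.
At p_1=5, p_2=5, m=63: x_1* = 2/3·63/5 = 8.4, x_2* = 4.2.
Utility at the optimum: U(8.4, 4.2) = 6.6671.

V = 6.6671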